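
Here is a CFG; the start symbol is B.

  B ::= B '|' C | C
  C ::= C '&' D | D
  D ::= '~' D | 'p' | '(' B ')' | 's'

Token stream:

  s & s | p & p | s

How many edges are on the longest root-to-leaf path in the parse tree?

6

[B [B [B [C [C [D s]] & [D s]]] | [C [C [D p]] & [D p]]] | [C [D s]]]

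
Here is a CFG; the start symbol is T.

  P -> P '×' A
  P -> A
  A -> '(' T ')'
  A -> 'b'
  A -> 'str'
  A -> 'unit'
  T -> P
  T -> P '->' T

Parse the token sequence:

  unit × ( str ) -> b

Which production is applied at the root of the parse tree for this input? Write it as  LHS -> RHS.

T -> P '->' T

[T [P [P [A unit]] × [A ( [T [P [A str]]] )]] -> [T [P [A b]]]]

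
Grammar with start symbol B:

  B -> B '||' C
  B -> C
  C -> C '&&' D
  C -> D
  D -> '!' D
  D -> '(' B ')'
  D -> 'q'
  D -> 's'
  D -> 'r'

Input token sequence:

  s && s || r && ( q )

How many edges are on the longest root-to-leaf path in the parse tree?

6

[B [B [C [C [D s]] && [D s]]] || [C [C [D r]] && [D ( [B [C [D q]]] )]]]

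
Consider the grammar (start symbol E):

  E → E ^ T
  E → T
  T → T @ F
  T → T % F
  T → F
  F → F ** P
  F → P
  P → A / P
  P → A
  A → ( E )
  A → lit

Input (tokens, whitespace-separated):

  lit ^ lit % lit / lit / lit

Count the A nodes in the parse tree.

5

[E [E [T [F [P [A lit]]]]] ^ [T [T [F [P [A lit]]]] % [F [P [A lit] / [P [A lit] / [P [A lit]]]]]]]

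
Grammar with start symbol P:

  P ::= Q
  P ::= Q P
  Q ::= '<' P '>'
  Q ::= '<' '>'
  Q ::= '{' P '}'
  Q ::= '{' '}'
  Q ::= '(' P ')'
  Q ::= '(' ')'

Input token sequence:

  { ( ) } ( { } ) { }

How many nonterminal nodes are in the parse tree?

10

[P [Q { [P [Q ( )]] }] [P [Q ( [P [Q { }]] )] [P [Q { }]]]]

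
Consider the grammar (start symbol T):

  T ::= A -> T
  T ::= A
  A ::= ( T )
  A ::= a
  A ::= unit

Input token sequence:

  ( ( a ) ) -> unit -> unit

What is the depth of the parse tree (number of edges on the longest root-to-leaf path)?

[T [A ( [T [A ( [T [A a]] )]] )] -> [T [A unit] -> [T [A unit]]]]

6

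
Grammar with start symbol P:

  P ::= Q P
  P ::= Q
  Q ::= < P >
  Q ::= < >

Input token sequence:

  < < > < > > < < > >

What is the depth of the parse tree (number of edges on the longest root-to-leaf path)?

[P [Q < [P [Q < >] [P [Q < >]]] >] [P [Q < [P [Q < >]] >]]]

5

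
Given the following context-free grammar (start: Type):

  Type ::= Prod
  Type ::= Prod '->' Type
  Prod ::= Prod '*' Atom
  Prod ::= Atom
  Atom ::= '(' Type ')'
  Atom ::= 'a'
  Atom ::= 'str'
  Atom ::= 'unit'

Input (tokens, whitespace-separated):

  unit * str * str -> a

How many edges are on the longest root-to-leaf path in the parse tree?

5

[Type [Prod [Prod [Prod [Atom unit]] * [Atom str]] * [Atom str]] -> [Type [Prod [Atom a]]]]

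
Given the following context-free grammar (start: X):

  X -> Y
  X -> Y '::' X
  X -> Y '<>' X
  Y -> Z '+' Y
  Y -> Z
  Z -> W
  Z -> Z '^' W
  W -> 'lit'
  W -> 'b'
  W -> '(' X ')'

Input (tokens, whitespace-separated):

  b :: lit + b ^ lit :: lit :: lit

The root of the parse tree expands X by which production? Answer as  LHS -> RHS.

X -> Y '::' X

[X [Y [Z [W b]]] :: [X [Y [Z [W lit]] + [Y [Z [Z [W b]] ^ [W lit]]]] :: [X [Y [Z [W lit]]] :: [X [Y [Z [W lit]]]]]]]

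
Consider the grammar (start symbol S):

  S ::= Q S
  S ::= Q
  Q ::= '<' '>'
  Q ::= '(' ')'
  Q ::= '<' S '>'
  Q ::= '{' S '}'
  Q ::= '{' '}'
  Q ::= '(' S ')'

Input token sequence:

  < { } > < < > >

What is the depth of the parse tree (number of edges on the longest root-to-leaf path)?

[S [Q < [S [Q { }]] >] [S [Q < [S [Q < >]] >]]]

5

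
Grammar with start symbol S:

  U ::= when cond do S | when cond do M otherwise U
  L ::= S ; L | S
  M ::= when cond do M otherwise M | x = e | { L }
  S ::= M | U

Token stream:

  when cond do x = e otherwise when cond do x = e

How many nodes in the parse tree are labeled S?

2

[S [U when cond do [M x = e] otherwise [U when cond do [S [M x = e]]]]]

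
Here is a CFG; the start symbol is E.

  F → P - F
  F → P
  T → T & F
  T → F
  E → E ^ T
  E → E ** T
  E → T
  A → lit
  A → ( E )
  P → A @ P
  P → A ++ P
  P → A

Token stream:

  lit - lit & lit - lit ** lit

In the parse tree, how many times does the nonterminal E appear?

2

[E [E [T [T [F [P [A lit]] - [F [P [A lit]]]]] & [F [P [A lit]] - [F [P [A lit]]]]]] ** [T [F [P [A lit]]]]]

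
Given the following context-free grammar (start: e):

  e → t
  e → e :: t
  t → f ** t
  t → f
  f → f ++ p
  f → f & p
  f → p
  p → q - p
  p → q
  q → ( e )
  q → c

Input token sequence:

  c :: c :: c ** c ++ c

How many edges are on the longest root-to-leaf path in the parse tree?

7

[e [e [e [t [f [p [q c]]]]] :: [t [f [p [q c]]]]] :: [t [f [p [q c]]] ** [t [f [f [p [q c]]] ++ [p [q c]]]]]]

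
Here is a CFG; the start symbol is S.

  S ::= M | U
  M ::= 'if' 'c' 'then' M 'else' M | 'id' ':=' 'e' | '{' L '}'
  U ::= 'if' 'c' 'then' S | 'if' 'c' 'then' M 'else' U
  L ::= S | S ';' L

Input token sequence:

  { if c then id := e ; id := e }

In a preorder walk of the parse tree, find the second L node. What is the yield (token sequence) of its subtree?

id := e

[S [M { [L [S [U if c then [S [M id := e]]]] ; [L [S [M id := e]]]] }]]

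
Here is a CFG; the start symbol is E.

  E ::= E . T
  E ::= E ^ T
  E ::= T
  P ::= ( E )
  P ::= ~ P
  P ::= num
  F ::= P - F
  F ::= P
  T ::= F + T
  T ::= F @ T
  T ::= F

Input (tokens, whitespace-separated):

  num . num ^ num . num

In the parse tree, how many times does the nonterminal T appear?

4

[E [E [E [E [T [F [P num]]]] . [T [F [P num]]]] ^ [T [F [P num]]]] . [T [F [P num]]]]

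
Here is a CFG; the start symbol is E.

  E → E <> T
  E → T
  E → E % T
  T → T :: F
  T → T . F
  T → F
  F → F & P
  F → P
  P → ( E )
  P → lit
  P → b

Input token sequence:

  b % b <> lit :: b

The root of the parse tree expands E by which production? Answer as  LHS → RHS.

E → E <> T

[E [E [E [T [F [P b]]]] % [T [F [P b]]]] <> [T [T [F [P lit]]] :: [F [P b]]]]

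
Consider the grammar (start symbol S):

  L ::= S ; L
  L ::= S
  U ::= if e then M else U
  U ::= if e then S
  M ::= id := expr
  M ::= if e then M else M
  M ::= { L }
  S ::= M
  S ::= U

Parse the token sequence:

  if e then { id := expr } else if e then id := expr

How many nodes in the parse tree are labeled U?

2

[S [U if e then [M { [L [S [M id := expr]]] }] else [U if e then [S [M id := expr]]]]]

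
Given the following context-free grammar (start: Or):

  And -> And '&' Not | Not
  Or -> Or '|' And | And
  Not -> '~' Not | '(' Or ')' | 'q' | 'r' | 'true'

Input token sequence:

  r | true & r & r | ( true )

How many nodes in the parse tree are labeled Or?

[Or [Or [Or [And [Not r]]] | [And [And [And [Not true]] & [Not r]] & [Not r]]] | [And [Not ( [Or [And [Not true]]] )]]]

4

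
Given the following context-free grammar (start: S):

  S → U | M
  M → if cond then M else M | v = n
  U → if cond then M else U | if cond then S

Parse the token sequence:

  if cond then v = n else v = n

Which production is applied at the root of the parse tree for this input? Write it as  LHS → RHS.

[S [M if cond then [M v = n] else [M v = n]]]

S → M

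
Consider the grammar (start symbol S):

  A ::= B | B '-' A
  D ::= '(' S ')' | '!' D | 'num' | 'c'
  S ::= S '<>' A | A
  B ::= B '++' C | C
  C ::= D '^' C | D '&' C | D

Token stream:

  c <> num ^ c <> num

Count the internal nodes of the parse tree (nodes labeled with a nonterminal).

17

[S [S [S [A [B [C [D c]]]]] <> [A [B [C [D num] ^ [C [D c]]]]]] <> [A [B [C [D num]]]]]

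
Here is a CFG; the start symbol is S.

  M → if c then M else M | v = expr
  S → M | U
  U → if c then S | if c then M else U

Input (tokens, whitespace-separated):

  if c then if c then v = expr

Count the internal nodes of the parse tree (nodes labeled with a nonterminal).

6

[S [U if c then [S [U if c then [S [M v = expr]]]]]]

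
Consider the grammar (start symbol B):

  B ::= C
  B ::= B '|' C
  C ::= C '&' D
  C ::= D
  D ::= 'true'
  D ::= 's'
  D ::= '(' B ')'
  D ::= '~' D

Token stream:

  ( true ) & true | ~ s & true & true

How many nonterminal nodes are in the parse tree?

16

[B [B [C [C [D ( [B [C [D true]]] )]] & [D true]]] | [C [C [C [D ~ [D s]]] & [D true]] & [D true]]]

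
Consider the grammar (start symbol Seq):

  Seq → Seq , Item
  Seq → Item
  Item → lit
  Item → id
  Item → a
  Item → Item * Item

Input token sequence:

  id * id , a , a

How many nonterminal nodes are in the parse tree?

8

[Seq [Seq [Seq [Item [Item id] * [Item id]]] , [Item a]] , [Item a]]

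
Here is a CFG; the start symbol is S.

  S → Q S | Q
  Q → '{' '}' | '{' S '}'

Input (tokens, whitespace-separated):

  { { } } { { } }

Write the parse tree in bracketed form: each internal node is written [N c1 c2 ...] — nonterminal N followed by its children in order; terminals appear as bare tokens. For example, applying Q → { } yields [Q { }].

[S [Q { [S [Q { }]] }] [S [Q { [S [Q { }]] }]]]

S
Q S
{ S } S
{ Q } S
{ { } } S
{ { } } Q
{ { } } { S }
{ { } } { Q }
{ { } } { { } }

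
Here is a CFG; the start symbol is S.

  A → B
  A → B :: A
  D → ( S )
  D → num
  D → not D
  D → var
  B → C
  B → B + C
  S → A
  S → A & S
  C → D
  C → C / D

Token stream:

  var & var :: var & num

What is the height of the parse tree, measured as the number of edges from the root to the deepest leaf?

7

[S [A [B [C [D var]]]] & [S [A [B [C [D var]]] :: [A [B [C [D var]]]]] & [S [A [B [C [D num]]]]]]]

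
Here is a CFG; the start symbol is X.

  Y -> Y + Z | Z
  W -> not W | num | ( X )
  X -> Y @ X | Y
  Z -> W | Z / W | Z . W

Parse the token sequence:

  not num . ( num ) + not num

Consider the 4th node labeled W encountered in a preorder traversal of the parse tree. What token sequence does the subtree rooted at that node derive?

num

[X [Y [Y [Z [Z [W not [W num]]] . [W ( [X [Y [Z [W num]]]] )]]] + [Z [W not [W num]]]]]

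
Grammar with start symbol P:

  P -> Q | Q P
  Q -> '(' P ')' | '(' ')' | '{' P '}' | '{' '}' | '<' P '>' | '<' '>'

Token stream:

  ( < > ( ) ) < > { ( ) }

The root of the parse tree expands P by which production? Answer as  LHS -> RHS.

P -> Q P

[P [Q ( [P [Q < >] [P [Q ( )]]] )] [P [Q < >] [P [Q { [P [Q ( )]] }]]]]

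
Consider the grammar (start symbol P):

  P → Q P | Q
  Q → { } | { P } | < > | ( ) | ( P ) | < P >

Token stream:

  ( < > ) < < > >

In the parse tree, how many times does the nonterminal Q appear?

[P [Q ( [P [Q < >]] )] [P [Q < [P [Q < >]] >]]]

4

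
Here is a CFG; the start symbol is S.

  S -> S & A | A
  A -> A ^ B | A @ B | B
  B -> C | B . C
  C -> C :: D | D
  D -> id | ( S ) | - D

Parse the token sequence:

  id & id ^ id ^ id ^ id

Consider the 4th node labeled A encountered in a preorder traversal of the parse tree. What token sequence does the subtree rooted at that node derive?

id ^ id

[S [S [A [B [C [D id]]]]] & [A [A [A [A [B [C [D id]]]] ^ [B [C [D id]]]] ^ [B [C [D id]]]] ^ [B [C [D id]]]]]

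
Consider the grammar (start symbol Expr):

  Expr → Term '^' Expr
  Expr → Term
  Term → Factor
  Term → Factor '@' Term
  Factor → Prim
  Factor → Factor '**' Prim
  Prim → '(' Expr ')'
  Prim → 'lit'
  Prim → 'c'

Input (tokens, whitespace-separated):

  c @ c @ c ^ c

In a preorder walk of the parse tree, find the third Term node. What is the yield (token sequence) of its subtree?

[Expr [Term [Factor [Prim c]] @ [Term [Factor [Prim c]] @ [Term [Factor [Prim c]]]]] ^ [Expr [Term [Factor [Prim c]]]]]

c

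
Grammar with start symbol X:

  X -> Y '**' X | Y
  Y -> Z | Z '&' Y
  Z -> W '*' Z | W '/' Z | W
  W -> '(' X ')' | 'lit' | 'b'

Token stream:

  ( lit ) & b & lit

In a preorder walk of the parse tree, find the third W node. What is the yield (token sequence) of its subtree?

[X [Y [Z [W ( [X [Y [Z [W lit]]]] )]] & [Y [Z [W b]] & [Y [Z [W lit]]]]]]

b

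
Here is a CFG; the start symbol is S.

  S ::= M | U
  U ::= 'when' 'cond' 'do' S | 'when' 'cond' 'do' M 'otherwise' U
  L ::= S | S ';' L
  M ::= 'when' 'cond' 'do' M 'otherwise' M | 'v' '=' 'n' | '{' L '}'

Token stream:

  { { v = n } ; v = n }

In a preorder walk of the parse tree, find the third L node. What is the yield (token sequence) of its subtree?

[S [M { [L [S [M { [L [S [M v = n]]] }]] ; [L [S [M v = n]]]] }]]

v = n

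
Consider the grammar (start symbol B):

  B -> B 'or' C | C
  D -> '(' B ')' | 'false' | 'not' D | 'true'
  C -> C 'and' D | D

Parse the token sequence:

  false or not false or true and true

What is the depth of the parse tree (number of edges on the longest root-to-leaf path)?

[B [B [B [C [D false]]] or [C [D not [D false]]]] or [C [C [D true]] and [D true]]]

5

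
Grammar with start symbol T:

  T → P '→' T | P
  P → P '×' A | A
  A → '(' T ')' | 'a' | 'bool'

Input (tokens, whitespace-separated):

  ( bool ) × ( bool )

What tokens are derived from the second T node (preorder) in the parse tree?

[T [P [P [A ( [T [P [A bool]]] )]] × [A ( [T [P [A bool]]] )]]]

bool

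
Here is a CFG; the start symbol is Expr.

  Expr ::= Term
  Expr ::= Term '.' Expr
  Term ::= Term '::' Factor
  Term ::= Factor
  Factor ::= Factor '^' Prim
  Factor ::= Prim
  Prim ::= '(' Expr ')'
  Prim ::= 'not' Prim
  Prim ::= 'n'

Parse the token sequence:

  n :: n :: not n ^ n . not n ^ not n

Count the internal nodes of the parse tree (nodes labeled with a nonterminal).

21

[Expr [Term [Term [Term [Factor [Prim n]]] :: [Factor [Prim n]]] :: [Factor [Factor [Prim not [Prim n]]] ^ [Prim n]]] . [Expr [Term [Factor [Factor [Prim not [Prim n]]] ^ [Prim not [Prim n]]]]]]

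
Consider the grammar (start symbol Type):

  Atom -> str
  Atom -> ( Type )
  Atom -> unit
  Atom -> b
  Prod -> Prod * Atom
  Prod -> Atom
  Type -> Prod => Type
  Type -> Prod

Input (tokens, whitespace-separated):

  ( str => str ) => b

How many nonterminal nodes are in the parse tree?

[Type [Prod [Atom ( [Type [Prod [Atom str]] => [Type [Prod [Atom str]]]] )]] => [Type [Prod [Atom b]]]]

12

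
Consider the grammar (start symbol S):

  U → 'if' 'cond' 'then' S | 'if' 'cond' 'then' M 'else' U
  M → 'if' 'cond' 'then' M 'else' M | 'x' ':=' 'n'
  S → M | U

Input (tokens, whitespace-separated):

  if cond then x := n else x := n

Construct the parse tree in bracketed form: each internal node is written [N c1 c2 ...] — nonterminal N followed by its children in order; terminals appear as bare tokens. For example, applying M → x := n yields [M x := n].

[S [M if cond then [M x := n] else [M x := n]]]

S
M
if cond then M else M
if cond then x := n else M
if cond then x := n else x := n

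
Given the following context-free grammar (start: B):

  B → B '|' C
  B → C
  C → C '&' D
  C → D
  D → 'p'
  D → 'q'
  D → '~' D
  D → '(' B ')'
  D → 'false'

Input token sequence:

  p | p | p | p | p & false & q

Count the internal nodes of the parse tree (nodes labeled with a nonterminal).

19

[B [B [B [B [B [C [D p]]] | [C [D p]]] | [C [D p]]] | [C [D p]]] | [C [C [C [D p]] & [D false]] & [D q]]]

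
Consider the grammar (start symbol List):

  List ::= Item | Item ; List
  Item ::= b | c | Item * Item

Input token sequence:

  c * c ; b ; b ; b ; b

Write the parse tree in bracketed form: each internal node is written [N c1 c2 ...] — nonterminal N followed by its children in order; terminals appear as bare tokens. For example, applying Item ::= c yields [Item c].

[List [Item [Item c] * [Item c]] ; [List [Item b] ; [List [Item b] ; [List [Item b] ; [List [Item b]]]]]]

List
Item ; List
Item * Item ; List
c * Item ; List
c * c ; List
c * c ; Item ; List
c * c ; b ; List
c * c ; b ; Item ; List
c * c ; b ; b ; List
c * c ; b ; b ; Item ; List
c * c ; b ; b ; b ; List
c * c ; b ; b ; b ; Item
c * c ; b ; b ; b ; b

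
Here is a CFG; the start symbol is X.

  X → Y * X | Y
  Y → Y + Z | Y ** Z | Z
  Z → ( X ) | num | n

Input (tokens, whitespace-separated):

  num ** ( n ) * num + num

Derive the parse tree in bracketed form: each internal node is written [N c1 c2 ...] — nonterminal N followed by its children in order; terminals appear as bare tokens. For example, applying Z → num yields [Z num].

[X [Y [Y [Z num]] ** [Z ( [X [Y [Z n]]] )]] * [X [Y [Y [Z num]] + [Z num]]]]

X
Y * X
Y ** Z * X
Z ** Z * X
num ** Z * X
num ** ( X ) * X
num ** ( Y ) * X
num ** ( Z ) * X
num ** ( n ) * X
num ** ( n ) * Y
num ** ( n ) * Y + Z
num ** ( n ) * Z + Z
num ** ( n ) * num + Z
num ** ( n ) * num + num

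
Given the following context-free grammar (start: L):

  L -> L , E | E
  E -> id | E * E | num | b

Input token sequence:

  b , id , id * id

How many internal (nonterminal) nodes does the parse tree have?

[L [L [L [E b]] , [E id]] , [E [E id] * [E id]]]

8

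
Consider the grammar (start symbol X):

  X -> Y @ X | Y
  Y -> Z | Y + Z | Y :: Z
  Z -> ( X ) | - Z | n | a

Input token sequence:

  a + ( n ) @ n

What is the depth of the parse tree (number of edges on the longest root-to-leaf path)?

[X [Y [Y [Z a]] + [Z ( [X [Y [Z n]]] )]] @ [X [Y [Z n]]]]

6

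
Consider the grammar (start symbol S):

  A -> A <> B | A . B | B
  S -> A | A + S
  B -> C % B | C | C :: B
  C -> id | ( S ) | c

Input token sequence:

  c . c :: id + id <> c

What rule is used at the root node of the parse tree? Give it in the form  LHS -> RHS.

[S [A [A [B [C c]]] . [B [C c] :: [B [C id]]]] + [S [A [A [B [C id]]] <> [B [C c]]]]]

S -> A + S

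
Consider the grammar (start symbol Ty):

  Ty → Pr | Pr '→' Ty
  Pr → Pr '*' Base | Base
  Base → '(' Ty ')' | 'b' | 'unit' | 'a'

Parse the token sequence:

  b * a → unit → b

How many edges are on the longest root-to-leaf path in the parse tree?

5

[Ty [Pr [Pr [Base b]] * [Base a]] → [Ty [Pr [Base unit]] → [Ty [Pr [Base b]]]]]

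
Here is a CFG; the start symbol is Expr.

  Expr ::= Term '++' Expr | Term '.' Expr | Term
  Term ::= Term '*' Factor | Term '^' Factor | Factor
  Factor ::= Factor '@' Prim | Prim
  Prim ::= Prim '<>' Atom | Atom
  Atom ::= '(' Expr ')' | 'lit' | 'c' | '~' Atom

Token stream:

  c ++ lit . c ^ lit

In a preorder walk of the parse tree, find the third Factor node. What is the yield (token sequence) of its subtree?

[Expr [Term [Factor [Prim [Atom c]]]] ++ [Expr [Term [Factor [Prim [Atom lit]]]] . [Expr [Term [Term [Factor [Prim [Atom c]]]] ^ [Factor [Prim [Atom lit]]]]]]]

c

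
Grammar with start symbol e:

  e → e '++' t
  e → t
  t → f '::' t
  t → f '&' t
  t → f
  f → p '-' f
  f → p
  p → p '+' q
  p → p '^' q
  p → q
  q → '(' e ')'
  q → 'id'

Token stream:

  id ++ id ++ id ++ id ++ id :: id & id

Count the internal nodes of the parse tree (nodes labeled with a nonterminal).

33

[e [e [e [e [e [t [f [p [q id]]]]] ++ [t [f [p [q id]]]]] ++ [t [f [p [q id]]]]] ++ [t [f [p [q id]]]]] ++ [t [f [p [q id]]] :: [t [f [p [q id]]] & [t [f [p [q id]]]]]]]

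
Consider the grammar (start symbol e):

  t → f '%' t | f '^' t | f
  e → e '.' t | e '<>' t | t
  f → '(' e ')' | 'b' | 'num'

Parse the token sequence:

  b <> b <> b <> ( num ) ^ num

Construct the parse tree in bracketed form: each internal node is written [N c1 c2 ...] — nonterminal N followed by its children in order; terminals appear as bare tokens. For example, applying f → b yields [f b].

[e [e [e [e [t [f b]]] <> [t [f b]]] <> [t [f b]]] <> [t [f ( [e [t [f num]]] )] ^ [t [f num]]]]

e
e <> t
e <> t <> t
e <> t <> t <> t
t <> t <> t <> t
f <> t <> t <> t
b <> t <> t <> t
b <> f <> t <> t
b <> b <> t <> t
b <> b <> f <> t
b <> b <> b <> t
b <> b <> b <> f ^ t
b <> b <> b <> ( e ) ^ t
b <> b <> b <> ( t ) ^ t
b <> b <> b <> ( f ) ^ t
b <> b <> b <> ( num ) ^ t
b <> b <> b <> ( num ) ^ f
b <> b <> b <> ( num ) ^ num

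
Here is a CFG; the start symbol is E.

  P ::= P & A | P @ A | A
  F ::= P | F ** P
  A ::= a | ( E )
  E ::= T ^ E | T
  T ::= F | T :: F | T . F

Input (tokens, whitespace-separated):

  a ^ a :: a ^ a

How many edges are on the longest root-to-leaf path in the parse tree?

[E [T [F [P [A a]]]] ^ [E [T [T [F [P [A a]]]] :: [F [P [A a]]]] ^ [E [T [F [P [A a]]]]]]]

7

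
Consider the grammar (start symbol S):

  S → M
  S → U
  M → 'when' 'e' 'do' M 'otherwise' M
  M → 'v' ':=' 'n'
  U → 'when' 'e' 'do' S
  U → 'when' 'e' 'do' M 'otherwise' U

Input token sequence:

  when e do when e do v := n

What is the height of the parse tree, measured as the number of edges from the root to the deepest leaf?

6

[S [U when e do [S [U when e do [S [M v := n]]]]]]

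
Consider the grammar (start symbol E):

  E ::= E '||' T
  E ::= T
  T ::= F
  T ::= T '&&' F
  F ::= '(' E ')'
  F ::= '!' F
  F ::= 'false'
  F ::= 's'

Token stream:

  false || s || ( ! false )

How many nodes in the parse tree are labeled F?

[E [E [E [T [F false]]] || [T [F s]]] || [T [F ( [E [T [F ! [F false]]]] )]]]

5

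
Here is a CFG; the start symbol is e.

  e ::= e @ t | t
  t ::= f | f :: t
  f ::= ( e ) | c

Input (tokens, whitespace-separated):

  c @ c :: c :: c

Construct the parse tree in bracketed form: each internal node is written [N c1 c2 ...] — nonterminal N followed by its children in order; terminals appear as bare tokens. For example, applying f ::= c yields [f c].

e
e @ t
t @ t
f @ t
c @ t
c @ f :: t
c @ c :: t
c @ c :: f :: t
c @ c :: c :: t
c @ c :: c :: f
c @ c :: c :: c

[e [e [t [f c]]] @ [t [f c] :: [t [f c] :: [t [f c]]]]]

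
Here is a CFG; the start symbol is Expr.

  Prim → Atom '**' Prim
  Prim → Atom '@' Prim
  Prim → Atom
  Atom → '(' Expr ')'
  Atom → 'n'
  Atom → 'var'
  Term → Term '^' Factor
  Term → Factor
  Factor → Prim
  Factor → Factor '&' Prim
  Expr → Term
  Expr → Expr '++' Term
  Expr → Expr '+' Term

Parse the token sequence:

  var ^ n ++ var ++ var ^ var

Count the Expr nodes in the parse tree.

[Expr [Expr [Expr [Term [Term [Factor [Prim [Atom var]]]] ^ [Factor [Prim [Atom n]]]]] ++ [Term [Factor [Prim [Atom var]]]]] ++ [Term [Term [Factor [Prim [Atom var]]]] ^ [Factor [Prim [Atom var]]]]]

3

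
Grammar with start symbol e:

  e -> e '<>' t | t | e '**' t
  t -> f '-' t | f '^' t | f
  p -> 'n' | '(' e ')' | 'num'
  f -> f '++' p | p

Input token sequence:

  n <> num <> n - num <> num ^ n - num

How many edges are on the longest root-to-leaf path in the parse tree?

7

[e [e [e [e [t [f [p n]]]] <> [t [f [p num]]]] <> [t [f [p n]] - [t [f [p num]]]]] <> [t [f [p num]] ^ [t [f [p n]] - [t [f [p num]]]]]]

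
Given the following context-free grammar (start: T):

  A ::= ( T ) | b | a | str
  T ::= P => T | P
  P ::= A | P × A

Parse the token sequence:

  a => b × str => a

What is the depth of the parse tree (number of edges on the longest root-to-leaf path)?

5

[T [P [A a]] => [T [P [P [A b]] × [A str]] => [T [P [A a]]]]]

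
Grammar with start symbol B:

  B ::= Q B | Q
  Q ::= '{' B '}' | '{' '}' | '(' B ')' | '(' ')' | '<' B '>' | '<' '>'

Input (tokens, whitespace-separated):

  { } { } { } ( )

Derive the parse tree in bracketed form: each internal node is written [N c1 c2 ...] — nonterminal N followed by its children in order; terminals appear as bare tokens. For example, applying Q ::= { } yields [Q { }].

[B [Q { }] [B [Q { }] [B [Q { }] [B [Q ( )]]]]]

B
Q B
{ } B
{ } Q B
{ } { } B
{ } { } Q B
{ } { } { } B
{ } { } { } Q
{ } { } { } ( )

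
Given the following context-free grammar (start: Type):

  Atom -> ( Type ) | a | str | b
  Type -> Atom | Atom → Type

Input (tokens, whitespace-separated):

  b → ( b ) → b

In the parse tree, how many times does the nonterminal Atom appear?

4

[Type [Atom b] → [Type [Atom ( [Type [Atom b]] )] → [Type [Atom b]]]]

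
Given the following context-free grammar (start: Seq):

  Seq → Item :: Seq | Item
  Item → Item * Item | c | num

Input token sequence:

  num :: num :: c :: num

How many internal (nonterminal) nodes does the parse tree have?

[Seq [Item num] :: [Seq [Item num] :: [Seq [Item c] :: [Seq [Item num]]]]]

8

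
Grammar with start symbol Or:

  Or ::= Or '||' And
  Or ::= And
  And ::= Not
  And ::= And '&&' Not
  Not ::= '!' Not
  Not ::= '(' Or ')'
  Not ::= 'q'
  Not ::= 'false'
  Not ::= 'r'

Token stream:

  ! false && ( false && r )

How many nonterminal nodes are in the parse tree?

11

[Or [And [And [Not ! [Not false]]] && [Not ( [Or [And [And [Not false]] && [Not r]]] )]]]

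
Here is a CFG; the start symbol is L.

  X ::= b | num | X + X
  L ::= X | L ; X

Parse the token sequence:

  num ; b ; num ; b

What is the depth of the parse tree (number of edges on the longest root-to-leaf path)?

5

[L [L [L [L [X num]] ; [X b]] ; [X num]] ; [X b]]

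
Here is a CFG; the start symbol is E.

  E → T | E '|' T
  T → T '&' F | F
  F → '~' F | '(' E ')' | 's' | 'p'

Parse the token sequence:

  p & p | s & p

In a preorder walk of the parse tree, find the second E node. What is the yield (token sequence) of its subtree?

[E [E [T [T [F p]] & [F p]]] | [T [T [F s]] & [F p]]]

p & p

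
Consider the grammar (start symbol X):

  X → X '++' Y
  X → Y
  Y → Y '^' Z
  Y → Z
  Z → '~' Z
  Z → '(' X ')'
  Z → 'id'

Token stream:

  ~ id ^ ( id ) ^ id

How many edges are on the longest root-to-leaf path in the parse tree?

[X [Y [Y [Y [Z ~ [Z id]]] ^ [Z ( [X [Y [Z id]]] )]] ^ [Z id]]]

7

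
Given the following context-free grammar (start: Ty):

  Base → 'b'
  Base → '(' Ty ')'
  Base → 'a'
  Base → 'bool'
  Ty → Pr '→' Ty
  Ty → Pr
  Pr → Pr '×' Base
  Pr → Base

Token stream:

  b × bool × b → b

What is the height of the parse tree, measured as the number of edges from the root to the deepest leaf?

5

[Ty [Pr [Pr [Pr [Base b]] × [Base bool]] × [Base b]] → [Ty [Pr [Base b]]]]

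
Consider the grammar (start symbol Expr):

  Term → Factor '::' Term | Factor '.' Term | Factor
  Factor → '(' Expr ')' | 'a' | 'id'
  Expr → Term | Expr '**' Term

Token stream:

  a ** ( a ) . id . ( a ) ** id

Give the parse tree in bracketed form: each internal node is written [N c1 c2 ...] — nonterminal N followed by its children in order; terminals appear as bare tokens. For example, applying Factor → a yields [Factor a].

Expr
Expr ** Term
Expr ** Term ** Term
Term ** Term ** Term
Factor ** Term ** Term
a ** Term ** Term
a ** Factor . Term ** Term
a ** ( Expr ) . Term ** Term
a ** ( Term ) . Term ** Term
a ** ( Factor ) . Term ** Term
a ** ( a ) . Term ** Term
a ** ( a ) . Factor . Term ** Term
a ** ( a ) . id . Term ** Term
a ** ( a ) . id . Factor ** Term
a ** ( a ) . id . ( Expr ) ** Term
a ** ( a ) . id . ( Term ) ** Term
a ** ( a ) . id . ( Factor ) ** Term
a ** ( a ) . id . ( a ) ** Term
a ** ( a ) . id . ( a ) ** Factor
a ** ( a ) . id . ( a ) ** id

[Expr [Expr [Expr [Term [Factor a]]] ** [Term [Factor ( [Expr [Term [Factor a]]] )] . [Term [Factor id] . [Term [Factor ( [Expr [Term [Factor a]]] )]]]]] ** [Term [Factor id]]]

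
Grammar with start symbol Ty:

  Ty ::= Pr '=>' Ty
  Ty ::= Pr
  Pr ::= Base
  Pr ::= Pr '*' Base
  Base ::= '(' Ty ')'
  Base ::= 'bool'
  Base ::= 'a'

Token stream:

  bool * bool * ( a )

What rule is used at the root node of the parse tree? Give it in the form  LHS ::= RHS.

[Ty [Pr [Pr [Pr [Base bool]] * [Base bool]] * [Base ( [Ty [Pr [Base a]]] )]]]

Ty ::= Pr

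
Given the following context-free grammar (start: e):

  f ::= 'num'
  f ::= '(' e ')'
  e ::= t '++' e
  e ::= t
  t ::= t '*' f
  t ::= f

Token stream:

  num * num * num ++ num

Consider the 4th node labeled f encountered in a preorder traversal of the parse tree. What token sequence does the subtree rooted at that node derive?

num

[e [t [t [t [f num]] * [f num]] * [f num]] ++ [e [t [f num]]]]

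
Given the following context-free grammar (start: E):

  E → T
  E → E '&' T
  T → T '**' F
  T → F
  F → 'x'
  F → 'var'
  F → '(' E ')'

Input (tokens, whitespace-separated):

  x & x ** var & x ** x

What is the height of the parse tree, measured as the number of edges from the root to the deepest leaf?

5

[E [E [E [T [F x]]] & [T [T [F x]] ** [F var]]] & [T [T [F x]] ** [F x]]]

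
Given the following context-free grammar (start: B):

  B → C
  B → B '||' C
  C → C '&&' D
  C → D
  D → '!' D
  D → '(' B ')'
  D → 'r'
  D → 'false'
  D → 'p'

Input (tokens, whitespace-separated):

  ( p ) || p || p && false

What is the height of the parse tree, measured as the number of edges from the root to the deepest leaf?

8

[B [B [B [C [D ( [B [C [D p]]] )]]] || [C [D p]]] || [C [C [D p]] && [D false]]]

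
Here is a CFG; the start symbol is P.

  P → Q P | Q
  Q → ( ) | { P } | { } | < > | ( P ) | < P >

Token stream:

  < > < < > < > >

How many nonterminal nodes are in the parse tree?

[P [Q < >] [P [Q < [P [Q < >] [P [Q < >]]] >]]]

8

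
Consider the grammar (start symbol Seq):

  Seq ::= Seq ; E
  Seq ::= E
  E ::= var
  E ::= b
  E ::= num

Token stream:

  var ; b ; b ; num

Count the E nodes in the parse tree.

[Seq [Seq [Seq [Seq [E var]] ; [E b]] ; [E b]] ; [E num]]

4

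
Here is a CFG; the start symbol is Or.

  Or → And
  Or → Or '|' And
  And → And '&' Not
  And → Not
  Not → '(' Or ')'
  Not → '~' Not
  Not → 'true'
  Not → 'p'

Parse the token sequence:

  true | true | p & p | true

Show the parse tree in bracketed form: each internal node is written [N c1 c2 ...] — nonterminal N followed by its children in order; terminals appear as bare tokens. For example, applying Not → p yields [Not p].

[Or [Or [Or [Or [And [Not true]]] | [And [Not true]]] | [And [And [Not p]] & [Not p]]] | [And [Not true]]]

Or
Or | And
Or | And | And
Or | And | And | And
And | And | And | And
Not | And | And | And
true | And | And | And
true | Not | And | And
true | true | And | And
true | true | And & Not | And
true | true | Not & Not | And
true | true | p & Not | And
true | true | p & p | And
true | true | p & p | Not
true | true | p & p | true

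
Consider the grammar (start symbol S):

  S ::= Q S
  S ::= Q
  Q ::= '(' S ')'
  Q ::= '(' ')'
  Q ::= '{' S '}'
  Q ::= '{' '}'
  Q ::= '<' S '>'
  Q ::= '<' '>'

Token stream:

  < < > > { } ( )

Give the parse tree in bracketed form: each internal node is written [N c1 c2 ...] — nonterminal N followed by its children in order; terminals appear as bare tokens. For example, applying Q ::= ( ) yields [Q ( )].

S
Q S
< S > S
< Q > S
< < > > S
< < > > Q S
< < > > { } S
< < > > { } Q
< < > > { } ( )

[S [Q < [S [Q < >]] >] [S [Q { }] [S [Q ( )]]]]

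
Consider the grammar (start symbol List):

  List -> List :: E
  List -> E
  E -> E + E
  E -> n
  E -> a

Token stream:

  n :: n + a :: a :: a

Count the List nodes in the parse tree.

[List [List [List [List [E n]] :: [E [E n] + [E a]]] :: [E a]] :: [E a]]

4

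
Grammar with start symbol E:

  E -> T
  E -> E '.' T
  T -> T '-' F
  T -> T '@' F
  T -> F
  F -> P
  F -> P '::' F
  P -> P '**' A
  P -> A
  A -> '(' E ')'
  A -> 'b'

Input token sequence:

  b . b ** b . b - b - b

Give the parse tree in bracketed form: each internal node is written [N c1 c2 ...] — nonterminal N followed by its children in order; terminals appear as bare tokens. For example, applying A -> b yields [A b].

[E [E [E [T [F [P [A b]]]]] . [T [F [P [P [A b]] ** [A b]]]]] . [T [T [T [F [P [A b]]]] - [F [P [A b]]]] - [F [P [A b]]]]]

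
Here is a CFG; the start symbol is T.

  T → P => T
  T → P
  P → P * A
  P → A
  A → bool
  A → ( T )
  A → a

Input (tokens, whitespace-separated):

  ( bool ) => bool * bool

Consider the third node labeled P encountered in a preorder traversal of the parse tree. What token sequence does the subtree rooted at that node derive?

bool * bool

[T [P [A ( [T [P [A bool]]] )]] => [T [P [P [A bool]] * [A bool]]]]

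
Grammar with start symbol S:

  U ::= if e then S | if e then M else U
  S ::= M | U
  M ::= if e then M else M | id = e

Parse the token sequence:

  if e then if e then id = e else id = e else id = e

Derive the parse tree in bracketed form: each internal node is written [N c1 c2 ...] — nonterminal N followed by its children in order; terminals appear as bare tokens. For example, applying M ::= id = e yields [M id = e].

S
M
if e then M else M
if e then if e then M else M else M
if e then if e then id = e else M else M
if e then if e then id = e else id = e else M
if e then if e then id = e else id = e else id = e

[S [M if e then [M if e then [M id = e] else [M id = e]] else [M id = e]]]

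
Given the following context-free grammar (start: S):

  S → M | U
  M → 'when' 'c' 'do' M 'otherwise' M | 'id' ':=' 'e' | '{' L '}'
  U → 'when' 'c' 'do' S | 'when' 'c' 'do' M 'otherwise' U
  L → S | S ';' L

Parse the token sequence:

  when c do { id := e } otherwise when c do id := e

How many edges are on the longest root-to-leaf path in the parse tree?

6

[S [U when c do [M { [L [S [M id := e]]] }] otherwise [U when c do [S [M id := e]]]]]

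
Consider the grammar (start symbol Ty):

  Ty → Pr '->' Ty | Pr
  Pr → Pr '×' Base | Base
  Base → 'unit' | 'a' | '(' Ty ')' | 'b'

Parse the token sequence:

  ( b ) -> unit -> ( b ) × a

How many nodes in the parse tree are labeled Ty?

5

[Ty [Pr [Base ( [Ty [Pr [Base b]]] )]] -> [Ty [Pr [Base unit]] -> [Ty [Pr [Pr [Base ( [Ty [Pr [Base b]]] )]] × [Base a]]]]]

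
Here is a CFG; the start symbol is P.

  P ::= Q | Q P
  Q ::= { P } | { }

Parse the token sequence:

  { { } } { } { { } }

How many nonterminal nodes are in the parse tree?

[P [Q { [P [Q { }]] }] [P [Q { }] [P [Q { [P [Q { }]] }]]]]

10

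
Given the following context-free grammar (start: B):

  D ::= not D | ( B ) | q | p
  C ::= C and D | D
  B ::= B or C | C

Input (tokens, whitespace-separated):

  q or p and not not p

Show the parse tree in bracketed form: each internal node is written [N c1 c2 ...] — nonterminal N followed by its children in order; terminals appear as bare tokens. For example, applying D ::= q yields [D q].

[B [B [C [D q]]] or [C [C [D p]] and [D not [D not [D p]]]]]

B
B or C
C or C
D or C
q or C
q or C and D
q or D and D
q or p and D
q or p and not D
q or p and not not D
q or p and not not p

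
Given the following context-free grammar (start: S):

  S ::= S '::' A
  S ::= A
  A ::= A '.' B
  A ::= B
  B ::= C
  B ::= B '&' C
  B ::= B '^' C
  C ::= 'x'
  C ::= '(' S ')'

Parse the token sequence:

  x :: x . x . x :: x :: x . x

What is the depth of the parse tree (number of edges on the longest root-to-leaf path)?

8

[S [S [S [S [A [B [C x]]]] :: [A [A [A [B [C x]]] . [B [C x]]] . [B [C x]]]] :: [A [B [C x]]]] :: [A [A [B [C x]]] . [B [C x]]]]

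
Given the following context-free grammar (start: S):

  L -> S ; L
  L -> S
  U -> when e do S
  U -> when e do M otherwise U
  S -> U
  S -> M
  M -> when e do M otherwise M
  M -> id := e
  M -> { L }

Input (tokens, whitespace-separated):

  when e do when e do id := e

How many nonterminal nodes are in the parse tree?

[S [U when e do [S [U when e do [S [M id := e]]]]]]

6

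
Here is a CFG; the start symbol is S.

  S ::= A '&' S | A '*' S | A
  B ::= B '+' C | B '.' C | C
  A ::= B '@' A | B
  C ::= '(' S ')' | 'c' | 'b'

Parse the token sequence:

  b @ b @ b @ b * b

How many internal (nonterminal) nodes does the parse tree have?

[S [A [B [C b]] @ [A [B [C b]] @ [A [B [C b]] @ [A [B [C b]]]]]] * [S [A [B [C b]]]]]

17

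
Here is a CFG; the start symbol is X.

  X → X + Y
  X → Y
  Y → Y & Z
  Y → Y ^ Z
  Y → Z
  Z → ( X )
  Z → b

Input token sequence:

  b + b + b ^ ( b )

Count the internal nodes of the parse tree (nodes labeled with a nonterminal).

14

[X [X [X [Y [Z b]]] + [Y [Z b]]] + [Y [Y [Z b]] ^ [Z ( [X [Y [Z b]]] )]]]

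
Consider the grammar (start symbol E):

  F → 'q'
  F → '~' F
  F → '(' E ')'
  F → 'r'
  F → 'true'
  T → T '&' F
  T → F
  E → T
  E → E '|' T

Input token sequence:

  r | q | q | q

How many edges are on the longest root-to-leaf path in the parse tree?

[E [E [E [E [T [F r]]] | [T [F q]]] | [T [F q]]] | [T [F q]]]

6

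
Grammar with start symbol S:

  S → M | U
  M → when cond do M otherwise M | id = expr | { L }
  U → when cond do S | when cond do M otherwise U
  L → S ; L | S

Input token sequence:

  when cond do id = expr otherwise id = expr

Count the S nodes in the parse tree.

1

[S [M when cond do [M id = expr] otherwise [M id = expr]]]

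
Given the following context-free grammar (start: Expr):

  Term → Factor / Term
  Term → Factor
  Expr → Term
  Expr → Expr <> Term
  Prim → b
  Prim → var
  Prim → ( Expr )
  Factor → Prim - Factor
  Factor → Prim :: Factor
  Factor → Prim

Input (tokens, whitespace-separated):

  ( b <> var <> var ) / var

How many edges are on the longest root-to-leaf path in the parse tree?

10

[Expr [Term [Factor [Prim ( [Expr [Expr [Expr [Term [Factor [Prim b]]]] <> [Term [Factor [Prim var]]]] <> [Term [Factor [Prim var]]]] )]] / [Term [Factor [Prim var]]]]]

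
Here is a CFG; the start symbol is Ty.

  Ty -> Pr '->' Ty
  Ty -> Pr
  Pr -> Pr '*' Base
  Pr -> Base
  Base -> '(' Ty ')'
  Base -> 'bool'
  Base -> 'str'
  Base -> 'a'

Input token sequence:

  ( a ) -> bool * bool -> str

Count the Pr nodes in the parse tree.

5

[Ty [Pr [Base ( [Ty [Pr [Base a]]] )]] -> [Ty [Pr [Pr [Base bool]] * [Base bool]] -> [Ty [Pr [Base str]]]]]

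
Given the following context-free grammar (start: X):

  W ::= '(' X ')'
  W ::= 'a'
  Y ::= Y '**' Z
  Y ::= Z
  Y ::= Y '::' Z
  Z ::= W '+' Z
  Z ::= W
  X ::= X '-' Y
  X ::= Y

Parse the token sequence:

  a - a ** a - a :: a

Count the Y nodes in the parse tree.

5

[X [X [X [Y [Z [W a]]]] - [Y [Y [Z [W a]]] ** [Z [W a]]]] - [Y [Y [Z [W a]]] :: [Z [W a]]]]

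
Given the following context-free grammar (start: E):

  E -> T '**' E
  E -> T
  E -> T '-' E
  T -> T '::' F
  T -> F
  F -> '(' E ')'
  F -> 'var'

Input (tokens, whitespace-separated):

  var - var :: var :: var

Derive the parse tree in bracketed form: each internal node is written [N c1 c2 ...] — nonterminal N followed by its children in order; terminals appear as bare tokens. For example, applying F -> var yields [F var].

[E [T [F var]] - [E [T [T [T [F var]] :: [F var]] :: [F var]]]]

E
T - E
F - E
var - E
var - T
var - T :: F
var - T :: F :: F
var - F :: F :: F
var - var :: F :: F
var - var :: var :: F
var - var :: var :: var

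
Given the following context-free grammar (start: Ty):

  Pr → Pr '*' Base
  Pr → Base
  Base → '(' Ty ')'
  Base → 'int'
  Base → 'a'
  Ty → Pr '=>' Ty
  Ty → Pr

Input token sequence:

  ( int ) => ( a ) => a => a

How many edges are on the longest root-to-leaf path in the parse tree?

[Ty [Pr [Base ( [Ty [Pr [Base int]]] )]] => [Ty [Pr [Base ( [Ty [Pr [Base a]]] )]] => [Ty [Pr [Base a]] => [Ty [Pr [Base a]]]]]]

7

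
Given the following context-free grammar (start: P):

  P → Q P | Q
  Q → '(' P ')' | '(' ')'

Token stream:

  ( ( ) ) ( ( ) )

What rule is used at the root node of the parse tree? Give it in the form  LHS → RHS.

P → Q P

[P [Q ( [P [Q ( )]] )] [P [Q ( [P [Q ( )]] )]]]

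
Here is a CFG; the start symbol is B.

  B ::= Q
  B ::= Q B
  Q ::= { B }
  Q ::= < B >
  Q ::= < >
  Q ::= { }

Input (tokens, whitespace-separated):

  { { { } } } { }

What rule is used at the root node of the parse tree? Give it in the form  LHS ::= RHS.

B ::= Q B

[B [Q { [B [Q { [B [Q { }]] }]] }] [B [Q { }]]]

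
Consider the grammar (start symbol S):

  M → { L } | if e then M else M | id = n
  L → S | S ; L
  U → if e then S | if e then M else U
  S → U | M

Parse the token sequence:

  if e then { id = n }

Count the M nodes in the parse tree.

[S [U if e then [S [M { [L [S [M id = n]]] }]]]]

2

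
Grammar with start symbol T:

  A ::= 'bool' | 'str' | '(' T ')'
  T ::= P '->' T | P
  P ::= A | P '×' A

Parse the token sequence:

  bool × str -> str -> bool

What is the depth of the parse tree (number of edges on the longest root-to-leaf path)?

[T [P [P [A bool]] × [A str]] -> [T [P [A str]] -> [T [P [A bool]]]]]

5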